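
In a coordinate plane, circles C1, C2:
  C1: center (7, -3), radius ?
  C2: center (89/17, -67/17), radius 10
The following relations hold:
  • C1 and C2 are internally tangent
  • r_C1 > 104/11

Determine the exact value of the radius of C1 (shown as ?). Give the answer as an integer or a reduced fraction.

1. [int C1,C2]  r_C1² − 20r_C1 + 96 = 0  ⇒  r_C1 = 8 or 12
2. given r_C1 > 104/11: keep 12

12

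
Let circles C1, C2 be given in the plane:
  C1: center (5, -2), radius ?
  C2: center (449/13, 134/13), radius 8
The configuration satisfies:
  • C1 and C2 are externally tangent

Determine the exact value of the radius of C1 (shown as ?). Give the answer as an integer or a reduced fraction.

24

1. [ext C1·C2]  r_C1² + 16r_C1 − 960 = 0  ⇒  r_C1 = 24 (r>0 drops 1)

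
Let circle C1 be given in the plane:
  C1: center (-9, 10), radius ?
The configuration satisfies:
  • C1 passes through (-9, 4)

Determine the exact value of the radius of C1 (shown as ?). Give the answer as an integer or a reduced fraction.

1. [C1∋P]  r_C1² − 36 = 0  ⇒  r_C1 = 6 (r>0 drops 1)

6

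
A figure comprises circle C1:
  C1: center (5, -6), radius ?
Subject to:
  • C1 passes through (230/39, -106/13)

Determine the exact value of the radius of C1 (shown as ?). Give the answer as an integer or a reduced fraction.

7/3

1. [C1∋P]  r_C1² − 49/9 = 0  ⇒  r_C1 = 7/3 (r>0 drops 1)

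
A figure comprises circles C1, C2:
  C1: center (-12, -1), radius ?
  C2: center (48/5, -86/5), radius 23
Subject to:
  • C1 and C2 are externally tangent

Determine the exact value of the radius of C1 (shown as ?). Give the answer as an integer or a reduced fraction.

4

1. [ext C1·C2]  r_C1² + 46r_C1 − 200 = 0  ⇒  r_C1 = 4 (r>0 drops 1)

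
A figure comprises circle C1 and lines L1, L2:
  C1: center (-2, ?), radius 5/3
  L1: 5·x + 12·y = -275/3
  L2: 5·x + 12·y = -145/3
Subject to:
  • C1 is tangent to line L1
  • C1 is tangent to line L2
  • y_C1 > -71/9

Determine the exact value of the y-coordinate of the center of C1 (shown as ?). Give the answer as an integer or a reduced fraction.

1. [C1‖L1]  y_C1² + (245/18)y_C1 + 775/18 = 0  ⇒  y_C1 = -155/18 or -5
2. [C1‖L2]  y_C1² + (115/18)y_C1 + 125/18 = 0  ⇒  y_C1 = -5 or -25/18

-5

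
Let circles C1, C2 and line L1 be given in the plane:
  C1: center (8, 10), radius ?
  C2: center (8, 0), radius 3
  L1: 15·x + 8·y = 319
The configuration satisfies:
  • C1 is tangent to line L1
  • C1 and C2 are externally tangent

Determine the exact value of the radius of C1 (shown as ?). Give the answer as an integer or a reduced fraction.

7

1. [C1‖L1]  r_C1² − 49 = 0  ⇒  r_C1 = 7 (r>0 drops 1)
2. [ext C1·C2]  r_C1² + 6r_C1 − 91 = 0  ⇒  r_C1 = 7 (r>0 drops 1)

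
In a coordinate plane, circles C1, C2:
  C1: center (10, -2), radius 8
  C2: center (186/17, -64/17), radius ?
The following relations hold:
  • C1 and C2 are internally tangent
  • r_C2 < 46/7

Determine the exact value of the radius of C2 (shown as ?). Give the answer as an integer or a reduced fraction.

1. [int C1,C2]  r_C2² − 16r_C2 + 60 = 0  ⇒  r_C2 = 6 or 10
2. given r_C2 < 46/7: keep 6

6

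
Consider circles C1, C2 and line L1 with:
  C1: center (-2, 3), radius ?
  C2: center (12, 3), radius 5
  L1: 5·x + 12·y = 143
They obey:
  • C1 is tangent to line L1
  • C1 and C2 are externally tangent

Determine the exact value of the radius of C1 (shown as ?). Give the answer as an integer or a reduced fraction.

1. [C1‖L1]  r_C1² − 81 = 0  ⇒  r_C1 = 9 (r>0 drops 1)
2. [ext C1·C2]  r_C1² + 10r_C1 − 171 = 0  ⇒  r_C1 = 9 (r>0 drops 1)

9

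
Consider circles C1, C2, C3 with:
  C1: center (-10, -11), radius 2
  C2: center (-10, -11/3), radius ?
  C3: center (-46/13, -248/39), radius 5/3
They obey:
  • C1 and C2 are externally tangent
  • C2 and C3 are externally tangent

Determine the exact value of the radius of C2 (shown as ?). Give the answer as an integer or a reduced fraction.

1. [ext C1·C2]  r_C2² + 4r_C2 − 448/9 = 0  ⇒  r_C2 = 16/3 (r>0 drops 1)
2. [ext C2·C3]  r_C2² + (10/3)r_C2 − 416/9 = 0  ⇒  r_C2 = 16/3 (r>0 drops 1)

16/3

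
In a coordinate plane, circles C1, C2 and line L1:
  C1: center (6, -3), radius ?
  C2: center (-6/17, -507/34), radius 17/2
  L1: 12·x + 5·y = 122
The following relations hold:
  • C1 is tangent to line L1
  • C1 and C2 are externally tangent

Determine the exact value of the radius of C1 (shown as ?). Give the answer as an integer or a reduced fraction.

1. [C1‖L1]  r_C1² − 25 = 0  ⇒  r_C1 = 5 (r>0 drops 1)
2. [ext C1·C2]  r_C1² + 17r_C1 − 110 = 0  ⇒  r_C1 = 5 (r>0 drops 1)

5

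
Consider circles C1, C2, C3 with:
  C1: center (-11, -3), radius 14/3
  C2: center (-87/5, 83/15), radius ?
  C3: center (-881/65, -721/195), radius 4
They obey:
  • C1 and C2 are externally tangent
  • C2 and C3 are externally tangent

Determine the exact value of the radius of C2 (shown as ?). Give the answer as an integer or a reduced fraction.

6

1. [ext C1·C2]  r_C2² + (28/3)r_C2 − 92 = 0  ⇒  r_C2 = 6 (r>0 drops 1)
2. [ext C2·C3]  r_C2² + 8r_C2 − 84 = 0  ⇒  r_C2 = 6 (r>0 drops 1)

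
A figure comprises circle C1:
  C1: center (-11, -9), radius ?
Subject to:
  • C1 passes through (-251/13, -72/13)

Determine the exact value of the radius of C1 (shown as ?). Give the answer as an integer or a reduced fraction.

9

1. [C1∋P]  r_C1² − 81 = 0  ⇒  r_C1 = 9 (r>0 drops 1)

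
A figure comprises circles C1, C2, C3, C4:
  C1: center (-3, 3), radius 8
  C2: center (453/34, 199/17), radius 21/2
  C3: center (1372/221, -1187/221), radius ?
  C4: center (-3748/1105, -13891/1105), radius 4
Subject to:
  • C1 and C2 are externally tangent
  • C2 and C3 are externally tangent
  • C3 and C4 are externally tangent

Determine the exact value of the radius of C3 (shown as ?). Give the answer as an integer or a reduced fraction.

8

1. [ext C2·C3]  r_C3² + 21r_C3 − 232 = 0  ⇒  r_C3 = 8 (r>0 drops 1)
2. [ext C3·C4]  r_C3² + 8r_C3 − 128 = 0  ⇒  r_C3 = 8 (r>0 drops 1)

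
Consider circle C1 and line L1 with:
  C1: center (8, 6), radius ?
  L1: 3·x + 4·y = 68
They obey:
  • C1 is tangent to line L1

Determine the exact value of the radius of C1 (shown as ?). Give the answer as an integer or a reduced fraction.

1. [C1‖L1]  r_C1² − 16 = 0  ⇒  r_C1 = 4 (r>0 drops 1)

4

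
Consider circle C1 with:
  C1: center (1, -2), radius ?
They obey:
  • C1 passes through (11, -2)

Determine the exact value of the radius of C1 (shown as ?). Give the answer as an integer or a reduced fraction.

1. [C1∋P]  r_C1² − 100 = 0  ⇒  r_C1 = 10 (r>0 drops 1)

10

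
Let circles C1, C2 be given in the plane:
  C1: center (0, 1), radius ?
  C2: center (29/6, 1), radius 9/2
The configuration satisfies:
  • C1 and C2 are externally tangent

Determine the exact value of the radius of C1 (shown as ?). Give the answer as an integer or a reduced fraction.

1. [ext C1·C2]  r_C1² + 9r_C1 − 28/9 = 0  ⇒  r_C1 = 1/3 (r>0 drops 1)

1/3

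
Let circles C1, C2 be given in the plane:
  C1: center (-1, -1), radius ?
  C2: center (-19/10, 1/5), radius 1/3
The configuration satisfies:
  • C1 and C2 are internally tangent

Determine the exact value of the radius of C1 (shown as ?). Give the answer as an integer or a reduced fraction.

1. [int C1,C2]  r_C1² − (2/3)r_C1 − 77/36 = 0  ⇒  r_C1 = 11/6 (r>0 drops 1)

11/6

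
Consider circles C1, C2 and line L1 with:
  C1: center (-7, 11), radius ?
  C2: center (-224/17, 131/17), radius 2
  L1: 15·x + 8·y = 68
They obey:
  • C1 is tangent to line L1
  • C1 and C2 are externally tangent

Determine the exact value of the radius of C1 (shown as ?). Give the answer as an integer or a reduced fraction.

5

1. [C1‖L1]  r_C1² − 25 = 0  ⇒  r_C1 = 5 (r>0 drops 1)
2. [ext C1·C2]  r_C1² + 4r_C1 − 45 = 0  ⇒  r_C1 = 5 (r>0 drops 1)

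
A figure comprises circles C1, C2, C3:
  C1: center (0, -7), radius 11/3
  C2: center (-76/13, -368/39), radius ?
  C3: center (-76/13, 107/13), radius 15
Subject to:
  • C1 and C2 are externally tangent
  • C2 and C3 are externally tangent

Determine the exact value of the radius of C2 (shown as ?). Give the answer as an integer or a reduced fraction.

1. [ext C1·C2]  r_C2² + (22/3)r_C2 − 80/3 = 0  ⇒  r_C2 = 8/3 (r>0 drops 1)
2. [ext C2·C3]  r_C2² + 30r_C2 − 784/9 = 0  ⇒  r_C2 = 8/3 (r>0 drops 1)

8/3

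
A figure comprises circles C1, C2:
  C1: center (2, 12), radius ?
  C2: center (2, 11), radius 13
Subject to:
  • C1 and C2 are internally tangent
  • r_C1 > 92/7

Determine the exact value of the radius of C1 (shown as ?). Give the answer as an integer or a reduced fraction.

14

1. [int C1,C2]  r_C1² − 26r_C1 + 168 = 0  ⇒  r_C1 = 12 or 14
2. given r_C1 > 92/7: keep 14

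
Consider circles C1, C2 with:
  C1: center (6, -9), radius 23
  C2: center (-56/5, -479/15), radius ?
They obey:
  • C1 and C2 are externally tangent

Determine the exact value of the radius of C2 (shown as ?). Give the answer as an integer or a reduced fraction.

17/3

1. [ext C1·C2]  r_C2² + 46r_C2 − 2635/9 = 0  ⇒  r_C2 = 17/3 (r>0 drops 1)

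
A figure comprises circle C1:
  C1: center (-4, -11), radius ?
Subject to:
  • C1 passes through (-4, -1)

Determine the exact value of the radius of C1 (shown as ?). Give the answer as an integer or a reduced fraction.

1. [C1∋P]  r_C1² − 100 = 0  ⇒  r_C1 = 10 (r>0 drops 1)

10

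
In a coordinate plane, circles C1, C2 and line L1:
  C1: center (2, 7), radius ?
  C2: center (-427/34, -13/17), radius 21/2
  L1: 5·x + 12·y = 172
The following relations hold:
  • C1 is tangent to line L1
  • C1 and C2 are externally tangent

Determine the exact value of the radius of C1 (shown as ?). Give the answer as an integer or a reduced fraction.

6

1. [C1‖L1]  r_C1² − 36 = 0  ⇒  r_C1 = 6 (r>0 drops 1)
2. [ext C1·C2]  r_C1² + 21r_C1 − 162 = 0  ⇒  r_C1 = 6 (r>0 drops 1)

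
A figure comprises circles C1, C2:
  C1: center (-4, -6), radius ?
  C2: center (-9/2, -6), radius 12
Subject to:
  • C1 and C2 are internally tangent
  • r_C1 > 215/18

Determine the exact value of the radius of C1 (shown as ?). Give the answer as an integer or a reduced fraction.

25/2

1. [int C1,C2]  r_C1² − 24r_C1 + 575/4 = 0  ⇒  r_C1 = 23/2 or 25/2
2. given r_C1 > 215/18: keep 25/2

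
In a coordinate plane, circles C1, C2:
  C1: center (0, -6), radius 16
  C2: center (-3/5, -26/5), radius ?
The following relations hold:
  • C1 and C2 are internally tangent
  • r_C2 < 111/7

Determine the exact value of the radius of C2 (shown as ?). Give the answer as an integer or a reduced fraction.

15

1. [int C1,C2]  r_C2² − 32r_C2 + 255 = 0  ⇒  r_C2 = 15 or 17
2. given r_C2 < 111/7: keep 15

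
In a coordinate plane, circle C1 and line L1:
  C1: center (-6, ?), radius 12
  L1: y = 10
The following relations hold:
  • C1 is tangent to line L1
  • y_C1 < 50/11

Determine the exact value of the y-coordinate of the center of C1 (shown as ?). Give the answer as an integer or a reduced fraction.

-2

1. [C1‖L1]  y_C1² − 20y_C1 − 44 = 0  ⇒  y_C1 = -2 or 22
2. given y_C1 < 50/11: keep -2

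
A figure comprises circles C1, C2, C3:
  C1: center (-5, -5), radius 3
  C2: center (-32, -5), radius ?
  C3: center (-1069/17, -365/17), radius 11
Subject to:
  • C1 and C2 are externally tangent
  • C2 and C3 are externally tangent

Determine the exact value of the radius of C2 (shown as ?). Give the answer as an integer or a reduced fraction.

1. [ext C1·C2]  r_C2² + 6r_C2 − 720 = 0  ⇒  r_C2 = 24 (r>0 drops 1)
2. [ext C2·C3]  r_C2² + 22r_C2 − 1104 = 0  ⇒  r_C2 = 24 (r>0 drops 1)

24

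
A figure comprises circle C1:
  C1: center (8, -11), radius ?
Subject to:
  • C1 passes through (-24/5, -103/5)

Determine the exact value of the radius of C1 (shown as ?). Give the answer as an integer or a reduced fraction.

16

1. [C1∋P]  r_C1² − 256 = 0  ⇒  r_C1 = 16 (r>0 drops 1)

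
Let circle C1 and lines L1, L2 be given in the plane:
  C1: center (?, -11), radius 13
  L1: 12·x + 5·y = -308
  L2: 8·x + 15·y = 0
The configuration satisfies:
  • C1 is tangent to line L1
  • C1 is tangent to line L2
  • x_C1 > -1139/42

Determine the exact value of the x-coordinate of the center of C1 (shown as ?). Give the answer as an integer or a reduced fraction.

-7

1. [C1‖L1]  x_C1² + (253/6)x_C1 + 1477/6 = 0  ⇒  x_C1 = -211/6 or -7
2. [C1‖L2]  x_C1² − (165/4)x_C1 − 1351/4 = 0  ⇒  x_C1 = -7 or 193/4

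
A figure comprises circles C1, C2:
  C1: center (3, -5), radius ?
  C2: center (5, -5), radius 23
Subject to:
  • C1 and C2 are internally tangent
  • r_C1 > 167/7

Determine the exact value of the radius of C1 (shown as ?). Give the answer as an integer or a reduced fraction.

1. [int C1,C2]  r_C1² − 46r_C1 + 525 = 0  ⇒  r_C1 = 21 or 25
2. given r_C1 > 167/7: keep 25

25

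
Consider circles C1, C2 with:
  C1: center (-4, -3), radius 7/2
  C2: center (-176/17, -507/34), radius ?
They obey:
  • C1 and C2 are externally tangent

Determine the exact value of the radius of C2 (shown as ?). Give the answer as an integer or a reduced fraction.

1. [ext C1·C2]  r_C2² + 7r_C2 − 170 = 0  ⇒  r_C2 = 10 (r>0 drops 1)

10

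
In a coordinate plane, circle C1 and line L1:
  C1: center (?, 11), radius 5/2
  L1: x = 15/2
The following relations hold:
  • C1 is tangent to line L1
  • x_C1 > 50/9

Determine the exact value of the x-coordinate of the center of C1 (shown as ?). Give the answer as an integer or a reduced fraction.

10

1. [C1‖L1]  x_C1² − 15x_C1 + 50 = 0  ⇒  x_C1 = 5 or 10
2. given x_C1 > 50/9: keep 10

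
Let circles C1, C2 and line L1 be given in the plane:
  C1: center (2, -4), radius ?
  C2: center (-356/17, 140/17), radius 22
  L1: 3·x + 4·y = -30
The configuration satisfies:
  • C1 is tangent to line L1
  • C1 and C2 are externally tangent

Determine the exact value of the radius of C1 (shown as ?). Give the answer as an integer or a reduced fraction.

4

1. [C1‖L1]  r_C1² − 16 = 0  ⇒  r_C1 = 4 (r>0 drops 1)
2. [ext C1·C2]  r_C1² + 44r_C1 − 192 = 0  ⇒  r_C1 = 4 (r>0 drops 1)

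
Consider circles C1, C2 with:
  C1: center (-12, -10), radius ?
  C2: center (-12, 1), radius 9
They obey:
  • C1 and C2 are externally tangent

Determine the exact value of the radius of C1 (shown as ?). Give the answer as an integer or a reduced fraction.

1. [ext C1·C2]  r_C1² + 18r_C1 − 40 = 0  ⇒  r_C1 = 2 (r>0 drops 1)

2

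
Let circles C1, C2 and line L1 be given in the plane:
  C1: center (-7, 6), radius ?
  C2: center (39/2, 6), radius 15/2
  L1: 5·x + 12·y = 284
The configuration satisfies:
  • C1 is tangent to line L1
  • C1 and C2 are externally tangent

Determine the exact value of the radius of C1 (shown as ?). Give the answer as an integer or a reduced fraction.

1. [C1‖L1]  r_C1² − 361 = 0  ⇒  r_C1 = 19 (r>0 drops 1)
2. [ext C1·C2]  r_C1² + 15r_C1 − 646 = 0  ⇒  r_C1 = 19 (r>0 drops 1)

19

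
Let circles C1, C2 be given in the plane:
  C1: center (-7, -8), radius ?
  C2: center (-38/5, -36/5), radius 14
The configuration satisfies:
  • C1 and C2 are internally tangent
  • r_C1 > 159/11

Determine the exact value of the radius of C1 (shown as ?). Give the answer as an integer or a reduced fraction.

1. [int C1,C2]  r_C1² − 28r_C1 + 195 = 0  ⇒  r_C1 = 13 or 15
2. given r_C1 > 159/11: keep 15

15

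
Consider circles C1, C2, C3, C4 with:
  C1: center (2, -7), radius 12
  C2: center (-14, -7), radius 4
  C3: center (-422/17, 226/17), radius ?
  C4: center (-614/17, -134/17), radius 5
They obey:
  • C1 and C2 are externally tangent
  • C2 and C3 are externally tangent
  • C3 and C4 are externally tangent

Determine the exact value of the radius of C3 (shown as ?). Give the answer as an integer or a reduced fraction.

19

1. [ext C2·C3]  r_C3² + 8r_C3 − 513 = 0  ⇒  r_C3 = 19 (r>0 drops 1)
2. [ext C3·C4]  r_C3² + 10r_C3 − 551 = 0  ⇒  r_C3 = 19 (r>0 drops 1)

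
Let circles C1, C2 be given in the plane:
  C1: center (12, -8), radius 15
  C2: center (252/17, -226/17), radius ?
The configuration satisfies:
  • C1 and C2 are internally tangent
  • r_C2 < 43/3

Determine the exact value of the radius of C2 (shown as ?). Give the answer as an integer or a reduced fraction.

9

1. [int C1,C2]  r_C2² − 30r_C2 + 189 = 0  ⇒  r_C2 = 9 or 21
2. given r_C2 < 43/3: keep 9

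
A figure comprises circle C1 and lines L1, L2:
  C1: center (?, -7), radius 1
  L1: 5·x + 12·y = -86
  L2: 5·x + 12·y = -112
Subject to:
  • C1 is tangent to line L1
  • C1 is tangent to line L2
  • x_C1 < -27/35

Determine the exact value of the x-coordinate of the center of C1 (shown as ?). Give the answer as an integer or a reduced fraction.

1. [C1‖L1]  x_C1² + (4/5)x_C1 − 33/5 = 0  ⇒  x_C1 = -3 or 11/5
2. [C1‖L2]  x_C1² + (56/5)x_C1 + 123/5 = 0  ⇒  x_C1 = -41/5 or -3

-3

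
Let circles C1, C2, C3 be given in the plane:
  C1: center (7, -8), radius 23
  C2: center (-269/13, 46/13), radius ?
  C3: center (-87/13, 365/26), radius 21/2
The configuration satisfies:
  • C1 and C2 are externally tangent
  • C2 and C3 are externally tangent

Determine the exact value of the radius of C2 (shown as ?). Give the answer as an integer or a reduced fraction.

1. [ext C1·C2]  r_C2² + 46r_C2 − 371 = 0  ⇒  r_C2 = 7 (r>0 drops 1)
2. [ext C2·C3]  r_C2² + 21r_C2 − 196 = 0  ⇒  r_C2 = 7 (r>0 drops 1)

7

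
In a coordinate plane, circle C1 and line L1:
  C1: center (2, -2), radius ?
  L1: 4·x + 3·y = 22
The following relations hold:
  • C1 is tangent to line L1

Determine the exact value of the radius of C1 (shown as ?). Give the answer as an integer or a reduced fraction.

1. [C1‖L1]  r_C1² − 16 = 0  ⇒  r_C1 = 4 (r>0 drops 1)

4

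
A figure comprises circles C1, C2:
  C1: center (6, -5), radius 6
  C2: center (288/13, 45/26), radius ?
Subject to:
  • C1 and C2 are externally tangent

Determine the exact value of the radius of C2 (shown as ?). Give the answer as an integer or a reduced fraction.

1. [ext C1·C2]  r_C2² + 12r_C2 − 1081/4 = 0  ⇒  r_C2 = 23/2 (r>0 drops 1)

23/2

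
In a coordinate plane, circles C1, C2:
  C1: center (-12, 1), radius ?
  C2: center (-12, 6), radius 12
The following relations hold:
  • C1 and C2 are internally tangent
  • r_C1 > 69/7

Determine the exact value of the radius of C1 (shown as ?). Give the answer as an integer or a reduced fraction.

1. [int C1,C2]  r_C1² − 24r_C1 + 119 = 0  ⇒  r_C1 = 7 or 17
2. given r_C1 > 69/7: keep 17

17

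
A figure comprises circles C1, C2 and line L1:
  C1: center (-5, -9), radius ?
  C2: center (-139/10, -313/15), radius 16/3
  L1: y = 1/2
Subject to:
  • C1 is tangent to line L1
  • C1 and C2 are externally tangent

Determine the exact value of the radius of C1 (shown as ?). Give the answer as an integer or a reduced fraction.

1. [C1‖L1]  r_C1² − 361/4 = 0  ⇒  r_C1 = 19/2 (r>0 drops 1)
2. [ext C1·C2]  r_C1² + (32/3)r_C1 − 2299/12 = 0  ⇒  r_C1 = 19/2 (r>0 drops 1)

19/2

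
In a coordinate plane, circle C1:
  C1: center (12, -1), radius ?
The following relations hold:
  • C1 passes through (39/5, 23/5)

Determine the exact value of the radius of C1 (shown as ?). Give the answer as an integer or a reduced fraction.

7

1. [C1∋P]  r_C1² − 49 = 0  ⇒  r_C1 = 7 (r>0 drops 1)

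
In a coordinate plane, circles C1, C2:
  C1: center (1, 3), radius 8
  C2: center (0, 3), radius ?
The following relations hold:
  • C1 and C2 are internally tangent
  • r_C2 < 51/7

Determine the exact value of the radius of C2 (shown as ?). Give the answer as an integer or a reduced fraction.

7

1. [int C1,C2]  r_C2² − 16r_C2 + 63 = 0  ⇒  r_C2 = 7 or 9
2. given r_C2 < 51/7: keep 7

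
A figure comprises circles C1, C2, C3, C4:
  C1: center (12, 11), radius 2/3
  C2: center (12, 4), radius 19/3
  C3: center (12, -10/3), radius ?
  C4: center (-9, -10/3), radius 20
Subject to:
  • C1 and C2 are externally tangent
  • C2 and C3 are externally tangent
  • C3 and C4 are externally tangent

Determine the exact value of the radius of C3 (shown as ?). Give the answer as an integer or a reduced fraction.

1. [ext C2·C3]  r_C3² + (38/3)r_C3 − 41/3 = 0  ⇒  r_C3 = 1 (r>0 drops 1)
2. [ext C3·C4]  r_C3² + 40r_C3 − 41 = 0  ⇒  r_C3 = 1 (r>0 drops 1)

1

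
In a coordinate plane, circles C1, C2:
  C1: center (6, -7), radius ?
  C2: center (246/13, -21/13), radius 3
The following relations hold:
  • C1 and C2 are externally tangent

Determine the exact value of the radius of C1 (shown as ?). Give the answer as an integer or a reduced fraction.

11

1. [ext C1·C2]  r_C1² + 6r_C1 − 187 = 0  ⇒  r_C1 = 11 (r>0 drops 1)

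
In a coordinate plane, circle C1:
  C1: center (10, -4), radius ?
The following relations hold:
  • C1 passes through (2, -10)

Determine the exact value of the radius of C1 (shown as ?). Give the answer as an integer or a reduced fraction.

10

1. [C1∋P]  r_C1² − 100 = 0  ⇒  r_C1 = 10 (r>0 drops 1)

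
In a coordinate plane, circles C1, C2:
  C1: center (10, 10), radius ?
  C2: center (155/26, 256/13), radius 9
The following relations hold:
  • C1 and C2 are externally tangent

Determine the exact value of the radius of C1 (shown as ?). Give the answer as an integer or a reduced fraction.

1. [ext C1·C2]  r_C1² + 18r_C1 − 117/4 = 0  ⇒  r_C1 = 3/2 (r>0 drops 1)

3/2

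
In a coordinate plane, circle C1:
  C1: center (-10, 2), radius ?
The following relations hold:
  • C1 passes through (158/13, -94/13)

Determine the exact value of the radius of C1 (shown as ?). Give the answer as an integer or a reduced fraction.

1. [C1∋P]  r_C1² − 576 = 0  ⇒  r_C1 = 24 (r>0 drops 1)

24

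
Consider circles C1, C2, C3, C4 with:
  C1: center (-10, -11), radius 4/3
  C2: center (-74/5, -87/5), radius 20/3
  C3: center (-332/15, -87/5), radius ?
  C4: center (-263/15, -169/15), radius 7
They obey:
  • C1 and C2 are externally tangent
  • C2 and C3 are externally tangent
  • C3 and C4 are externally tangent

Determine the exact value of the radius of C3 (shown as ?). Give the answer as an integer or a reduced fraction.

2/3

1. [ext C2·C3]  r_C3² + (40/3)r_C3 − 28/3 = 0  ⇒  r_C3 = 2/3 (r>0 drops 1)
2. [ext C3·C4]  r_C3² + 14r_C3 − 88/9 = 0  ⇒  r_C3 = 2/3 (r>0 drops 1)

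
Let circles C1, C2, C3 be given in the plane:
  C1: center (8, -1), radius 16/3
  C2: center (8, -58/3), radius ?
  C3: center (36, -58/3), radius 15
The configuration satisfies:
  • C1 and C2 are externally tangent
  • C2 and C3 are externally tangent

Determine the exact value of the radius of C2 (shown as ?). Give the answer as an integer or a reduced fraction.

13

1. [ext C1·C2]  r_C2² + (32/3)r_C2 − 923/3 = 0  ⇒  r_C2 = 13 (r>0 drops 1)
2. [ext C2·C3]  r_C2² + 30r_C2 − 559 = 0  ⇒  r_C2 = 13 (r>0 drops 1)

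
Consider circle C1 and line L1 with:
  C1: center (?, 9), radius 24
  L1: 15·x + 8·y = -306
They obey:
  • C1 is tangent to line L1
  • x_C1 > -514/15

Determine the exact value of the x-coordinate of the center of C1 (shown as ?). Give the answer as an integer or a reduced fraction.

1. [C1‖L1]  x_C1² + (252/5)x_C1 − 524/5 = 0  ⇒  x_C1 = -262/5 or 2
2. given x_C1 > -514/15: keep 2

2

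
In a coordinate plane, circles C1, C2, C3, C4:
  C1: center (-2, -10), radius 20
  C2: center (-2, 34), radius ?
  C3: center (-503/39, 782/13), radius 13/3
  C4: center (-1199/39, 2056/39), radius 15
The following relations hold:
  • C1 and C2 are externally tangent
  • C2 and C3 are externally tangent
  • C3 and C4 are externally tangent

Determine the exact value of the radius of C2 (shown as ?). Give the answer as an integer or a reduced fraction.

24

1. [ext C1·C2]  r_C2² + 40r_C2 − 1536 = 0  ⇒  r_C2 = 24 (r>0 drops 1)
2. [ext C2·C3]  r_C2² + (26/3)r_C2 − 784 = 0  ⇒  r_C2 = 24 (r>0 drops 1)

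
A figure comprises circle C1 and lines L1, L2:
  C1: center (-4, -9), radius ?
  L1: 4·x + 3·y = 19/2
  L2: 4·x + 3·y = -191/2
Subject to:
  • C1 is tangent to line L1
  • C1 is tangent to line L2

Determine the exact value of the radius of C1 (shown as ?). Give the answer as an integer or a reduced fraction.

1. [C1‖L1]  r_C1² − 441/4 = 0  ⇒  r_C1 = 21/2 (r>0 drops 1)
2. [C1‖L2]  r_C1² − 441/4 = 0  ⇒  r_C1 = 21/2 (r>0 drops 1)

21/2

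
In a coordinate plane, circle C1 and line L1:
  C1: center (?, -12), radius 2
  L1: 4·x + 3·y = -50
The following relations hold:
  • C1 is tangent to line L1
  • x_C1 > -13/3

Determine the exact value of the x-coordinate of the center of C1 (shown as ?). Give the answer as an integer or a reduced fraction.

-1

1. [C1‖L1]  x_C1² + 7x_C1 + 6 = 0  ⇒  x_C1 = -6 or -1
2. given x_C1 > -13/3: keep -1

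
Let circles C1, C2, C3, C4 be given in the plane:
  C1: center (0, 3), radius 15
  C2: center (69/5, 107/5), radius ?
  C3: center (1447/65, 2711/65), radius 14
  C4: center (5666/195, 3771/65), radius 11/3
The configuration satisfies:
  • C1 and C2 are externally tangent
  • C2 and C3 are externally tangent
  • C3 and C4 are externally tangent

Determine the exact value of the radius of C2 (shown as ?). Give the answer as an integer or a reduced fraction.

1. [ext C1·C2]  r_C2² + 30r_C2 − 304 = 0  ⇒  r_C2 = 8 (r>0 drops 1)
2. [ext C2·C3]  r_C2² + 28r_C2 − 288 = 0  ⇒  r_C2 = 8 (r>0 drops 1)

8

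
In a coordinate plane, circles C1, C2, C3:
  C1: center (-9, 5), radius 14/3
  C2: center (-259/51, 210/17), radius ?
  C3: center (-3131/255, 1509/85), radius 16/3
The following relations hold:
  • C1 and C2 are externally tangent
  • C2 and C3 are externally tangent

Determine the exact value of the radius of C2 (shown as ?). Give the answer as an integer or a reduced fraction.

11/3

1. [ext C1·C2]  r_C2² + (28/3)r_C2 − 143/3 = 0  ⇒  r_C2 = 11/3 (r>0 drops 1)
2. [ext C2·C3]  r_C2² + (32/3)r_C2 − 473/9 = 0  ⇒  r_C2 = 11/3 (r>0 drops 1)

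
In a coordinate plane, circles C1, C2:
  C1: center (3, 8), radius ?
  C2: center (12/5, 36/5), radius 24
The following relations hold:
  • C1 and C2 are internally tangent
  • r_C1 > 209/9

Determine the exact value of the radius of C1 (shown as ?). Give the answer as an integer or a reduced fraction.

25

1. [int C1,C2]  r_C1² − 48r_C1 + 575 = 0  ⇒  r_C1 = 23 or 25
2. given r_C1 > 209/9: keep 25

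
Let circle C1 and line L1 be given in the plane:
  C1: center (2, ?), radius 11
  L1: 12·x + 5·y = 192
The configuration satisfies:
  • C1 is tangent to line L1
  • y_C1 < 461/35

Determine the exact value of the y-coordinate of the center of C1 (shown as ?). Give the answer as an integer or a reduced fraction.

5

1. [C1‖L1]  y_C1² − (336/5)y_C1 + 311 = 0  ⇒  y_C1 = 5 or 311/5
2. given y_C1 < 461/35: keep 5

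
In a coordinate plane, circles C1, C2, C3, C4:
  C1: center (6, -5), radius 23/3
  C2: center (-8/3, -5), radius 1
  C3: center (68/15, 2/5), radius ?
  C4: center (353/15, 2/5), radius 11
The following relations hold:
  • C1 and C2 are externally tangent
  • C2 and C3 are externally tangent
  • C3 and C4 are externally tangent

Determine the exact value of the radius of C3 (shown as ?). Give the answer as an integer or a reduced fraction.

8

1. [ext C2·C3]  r_C3² + 2r_C3 − 80 = 0  ⇒  r_C3 = 8 (r>0 drops 1)
2. [ext C3·C4]  r_C3² + 22r_C3 − 240 = 0  ⇒  r_C3 = 8 (r>0 drops 1)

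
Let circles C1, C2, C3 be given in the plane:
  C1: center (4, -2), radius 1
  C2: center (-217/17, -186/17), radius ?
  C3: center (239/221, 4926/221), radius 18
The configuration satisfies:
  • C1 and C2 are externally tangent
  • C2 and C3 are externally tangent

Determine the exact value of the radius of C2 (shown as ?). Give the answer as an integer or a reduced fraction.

18

1. [ext C1·C2]  r_C2² + 2r_C2 − 360 = 0  ⇒  r_C2 = 18 (r>0 drops 1)
2. [ext C2·C3]  r_C2² + 36r_C2 − 972 = 0  ⇒  r_C2 = 18 (r>0 drops 1)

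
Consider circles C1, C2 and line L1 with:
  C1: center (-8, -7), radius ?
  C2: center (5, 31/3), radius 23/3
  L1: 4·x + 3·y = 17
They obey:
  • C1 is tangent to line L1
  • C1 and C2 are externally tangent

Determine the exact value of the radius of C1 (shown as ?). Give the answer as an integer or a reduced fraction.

1. [C1‖L1]  r_C1² − 196 = 0  ⇒  r_C1 = 14 (r>0 drops 1)
2. [ext C1·C2]  r_C1² + (46/3)r_C1 − 1232/3 = 0  ⇒  r_C1 = 14 (r>0 drops 1)

14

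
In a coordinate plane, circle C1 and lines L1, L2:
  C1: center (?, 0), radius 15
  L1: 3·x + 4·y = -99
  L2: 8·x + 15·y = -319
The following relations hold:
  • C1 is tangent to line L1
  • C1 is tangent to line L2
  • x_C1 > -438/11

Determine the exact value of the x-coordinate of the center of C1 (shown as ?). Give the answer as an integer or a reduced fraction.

1. [C1‖L1]  x_C1² + 66x_C1 + 464 = 0  ⇒  x_C1 = -58 or -8
2. [C1‖L2]  x_C1² + (319/4)x_C1 + 574 = 0  ⇒  x_C1 = -287/4 or -8

-8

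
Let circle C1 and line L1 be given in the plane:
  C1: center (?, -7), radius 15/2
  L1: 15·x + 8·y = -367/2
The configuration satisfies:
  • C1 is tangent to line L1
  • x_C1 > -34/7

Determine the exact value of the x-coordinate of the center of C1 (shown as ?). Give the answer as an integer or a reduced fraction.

1. [C1‖L1]  x_C1² + 17x_C1 = 0  ⇒  x_C1 = -17 or 0
2. given x_C1 > -34/7: keep 0

0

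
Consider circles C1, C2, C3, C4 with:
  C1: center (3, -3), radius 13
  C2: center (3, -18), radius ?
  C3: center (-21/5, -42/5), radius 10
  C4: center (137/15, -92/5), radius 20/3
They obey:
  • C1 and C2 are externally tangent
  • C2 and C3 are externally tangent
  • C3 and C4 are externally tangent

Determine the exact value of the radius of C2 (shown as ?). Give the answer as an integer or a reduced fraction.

2

1. [ext C1·C2]  r_C2² + 26r_C2 − 56 = 0  ⇒  r_C2 = 2 (r>0 drops 1)
2. [ext C2·C3]  r_C2² + 20r_C2 − 44 = 0  ⇒  r_C2 = 2 (r>0 drops 1)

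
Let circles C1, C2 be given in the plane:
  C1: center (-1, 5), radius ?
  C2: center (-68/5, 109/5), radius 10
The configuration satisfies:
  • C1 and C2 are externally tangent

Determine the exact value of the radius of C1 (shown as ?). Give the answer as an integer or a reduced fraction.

11

1. [ext C1·C2]  r_C1² + 20r_C1 − 341 = 0  ⇒  r_C1 = 11 (r>0 drops 1)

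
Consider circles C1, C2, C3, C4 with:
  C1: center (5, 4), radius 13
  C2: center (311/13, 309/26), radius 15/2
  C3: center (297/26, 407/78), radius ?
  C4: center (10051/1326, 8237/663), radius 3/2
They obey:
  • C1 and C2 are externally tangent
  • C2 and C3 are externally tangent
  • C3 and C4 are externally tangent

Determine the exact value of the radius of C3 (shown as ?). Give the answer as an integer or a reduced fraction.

1. [ext C2·C3]  r_C3² + 15r_C3 − 1300/9 = 0  ⇒  r_C3 = 20/3 (r>0 drops 1)
2. [ext C3·C4]  r_C3² + 3r_C3 − 580/9 = 0  ⇒  r_C3 = 20/3 (r>0 drops 1)

20/3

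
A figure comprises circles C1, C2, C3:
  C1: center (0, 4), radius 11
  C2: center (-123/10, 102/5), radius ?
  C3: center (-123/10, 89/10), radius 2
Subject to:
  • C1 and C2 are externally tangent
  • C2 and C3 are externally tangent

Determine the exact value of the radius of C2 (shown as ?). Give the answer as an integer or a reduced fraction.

1. [ext C1·C2]  r_C2² + 22r_C2 − 1197/4 = 0  ⇒  r_C2 = 19/2 (r>0 drops 1)
2. [ext C2·C3]  r_C2² + 4r_C2 − 513/4 = 0  ⇒  r_C2 = 19/2 (r>0 drops 1)

19/2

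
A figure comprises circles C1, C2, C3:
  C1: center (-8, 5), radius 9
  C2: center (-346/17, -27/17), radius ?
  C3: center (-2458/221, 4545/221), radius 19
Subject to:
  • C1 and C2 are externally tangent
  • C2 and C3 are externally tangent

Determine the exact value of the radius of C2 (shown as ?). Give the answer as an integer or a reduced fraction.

5

1. [ext C1·C2]  r_C2² + 18r_C2 − 115 = 0  ⇒  r_C2 = 5 (r>0 drops 1)
2. [ext C2·C3]  r_C2² + 38r_C2 − 215 = 0  ⇒  r_C2 = 5 (r>0 drops 1)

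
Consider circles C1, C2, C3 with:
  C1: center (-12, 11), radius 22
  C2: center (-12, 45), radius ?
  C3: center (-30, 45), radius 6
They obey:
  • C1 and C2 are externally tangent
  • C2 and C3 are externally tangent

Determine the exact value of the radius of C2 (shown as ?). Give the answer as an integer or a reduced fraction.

1. [ext C1·C2]  r_C2² + 44r_C2 − 672 = 0  ⇒  r_C2 = 12 (r>0 drops 1)
2. [ext C2·C3]  r_C2² + 12r_C2 − 288 = 0  ⇒  r_C2 = 12 (r>0 drops 1)

12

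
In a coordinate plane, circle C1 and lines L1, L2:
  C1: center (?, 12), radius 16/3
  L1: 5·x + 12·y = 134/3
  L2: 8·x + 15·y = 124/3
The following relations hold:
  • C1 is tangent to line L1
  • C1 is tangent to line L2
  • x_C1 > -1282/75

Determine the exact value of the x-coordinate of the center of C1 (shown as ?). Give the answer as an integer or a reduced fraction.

-6

1. [C1‖L1]  x_C1² + (596/15)x_C1 + 1012/5 = 0  ⇒  x_C1 = -506/15 or -6
2. [C1‖L2]  x_C1² + (104/3)x_C1 + 172 = 0  ⇒  x_C1 = -86/3 or -6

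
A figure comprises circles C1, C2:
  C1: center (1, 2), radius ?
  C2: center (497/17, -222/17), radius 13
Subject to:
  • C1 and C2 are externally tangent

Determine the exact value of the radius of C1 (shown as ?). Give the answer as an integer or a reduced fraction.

1. [ext C1·C2]  r_C1² + 26r_C1 − 855 = 0  ⇒  r_C1 = 19 (r>0 drops 1)

19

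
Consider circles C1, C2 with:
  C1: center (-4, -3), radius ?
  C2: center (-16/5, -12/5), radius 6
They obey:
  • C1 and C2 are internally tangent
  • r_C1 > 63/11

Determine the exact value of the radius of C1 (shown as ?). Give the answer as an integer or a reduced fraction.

1. [int C1,C2]  r_C1² − 12r_C1 + 35 = 0  ⇒  r_C1 = 5 or 7
2. given r_C1 > 63/11: keep 7

7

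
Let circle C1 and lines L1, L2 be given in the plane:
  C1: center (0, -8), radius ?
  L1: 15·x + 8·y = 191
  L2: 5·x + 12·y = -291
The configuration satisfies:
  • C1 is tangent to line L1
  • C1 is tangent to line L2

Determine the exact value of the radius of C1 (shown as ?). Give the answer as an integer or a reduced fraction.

15

1. [C1‖L1]  r_C1² − 225 = 0  ⇒  r_C1 = 15 (r>0 drops 1)
2. [C1‖L2]  r_C1² − 225 = 0  ⇒  r_C1 = 15 (r>0 drops 1)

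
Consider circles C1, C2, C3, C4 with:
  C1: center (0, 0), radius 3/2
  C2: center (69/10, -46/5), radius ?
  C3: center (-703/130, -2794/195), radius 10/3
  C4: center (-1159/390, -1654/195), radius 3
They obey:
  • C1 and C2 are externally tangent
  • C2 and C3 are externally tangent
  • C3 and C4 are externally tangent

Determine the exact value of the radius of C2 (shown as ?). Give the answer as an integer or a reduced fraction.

1. [ext C1·C2]  r_C2² + 3r_C2 − 130 = 0  ⇒  r_C2 = 10 (r>0 drops 1)
2. [ext C2·C3]  r_C2² + (20/3)r_C2 − 500/3 = 0  ⇒  r_C2 = 10 (r>0 drops 1)

10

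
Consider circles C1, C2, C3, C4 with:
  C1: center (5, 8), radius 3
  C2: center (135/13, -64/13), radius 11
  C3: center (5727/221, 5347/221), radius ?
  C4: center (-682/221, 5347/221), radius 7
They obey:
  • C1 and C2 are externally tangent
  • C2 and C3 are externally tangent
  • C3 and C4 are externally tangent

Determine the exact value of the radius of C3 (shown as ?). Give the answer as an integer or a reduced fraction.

1. [ext C2·C3]  r_C3² + 22r_C3 − 968 = 0  ⇒  r_C3 = 22 (r>0 drops 1)
2. [ext C3·C4]  r_C3² + 14r_C3 − 792 = 0  ⇒  r_C3 = 22 (r>0 drops 1)

22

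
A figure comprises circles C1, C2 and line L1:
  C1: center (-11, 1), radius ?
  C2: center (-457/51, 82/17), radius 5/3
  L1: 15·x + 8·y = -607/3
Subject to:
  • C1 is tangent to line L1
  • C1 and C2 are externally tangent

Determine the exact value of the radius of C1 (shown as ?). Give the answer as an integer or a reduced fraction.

1. [C1‖L1]  r_C1² − 64/9 = 0  ⇒  r_C1 = 8/3 (r>0 drops 1)
2. [ext C1·C2]  r_C1² + (10/3)r_C1 − 16 = 0  ⇒  r_C1 = 8/3 (r>0 drops 1)

8/3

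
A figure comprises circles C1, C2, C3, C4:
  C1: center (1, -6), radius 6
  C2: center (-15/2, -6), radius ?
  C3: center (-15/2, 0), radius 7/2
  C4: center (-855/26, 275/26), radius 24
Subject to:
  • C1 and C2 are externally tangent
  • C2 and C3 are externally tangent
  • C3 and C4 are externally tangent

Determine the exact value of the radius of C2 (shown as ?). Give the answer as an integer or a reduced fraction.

1. [ext C1·C2]  r_C2² + 12r_C2 − 145/4 = 0  ⇒  r_C2 = 5/2 (r>0 drops 1)
2. [ext C2·C3]  r_C2² + 7r_C2 − 95/4 = 0  ⇒  r_C2 = 5/2 (r>0 drops 1)

5/2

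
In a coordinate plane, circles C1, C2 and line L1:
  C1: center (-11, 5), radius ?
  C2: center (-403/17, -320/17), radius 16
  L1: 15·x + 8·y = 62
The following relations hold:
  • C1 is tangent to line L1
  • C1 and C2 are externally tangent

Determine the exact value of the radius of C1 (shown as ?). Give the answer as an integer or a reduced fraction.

11

1. [C1‖L1]  r_C1² − 121 = 0  ⇒  r_C1 = 11 (r>0 drops 1)
2. [ext C1·C2]  r_C1² + 32r_C1 − 473 = 0  ⇒  r_C1 = 11 (r>0 drops 1)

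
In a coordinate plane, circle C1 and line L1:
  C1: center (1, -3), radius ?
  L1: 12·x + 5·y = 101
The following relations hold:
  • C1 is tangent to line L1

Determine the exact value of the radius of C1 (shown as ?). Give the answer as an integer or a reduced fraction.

1. [C1‖L1]  r_C1² − 64 = 0  ⇒  r_C1 = 8 (r>0 drops 1)

8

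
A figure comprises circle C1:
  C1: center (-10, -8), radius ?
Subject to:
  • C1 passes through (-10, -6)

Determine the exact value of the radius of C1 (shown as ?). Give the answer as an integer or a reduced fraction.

1. [C1∋P]  r_C1² − 4 = 0  ⇒  r_C1 = 2 (r>0 drops 1)

2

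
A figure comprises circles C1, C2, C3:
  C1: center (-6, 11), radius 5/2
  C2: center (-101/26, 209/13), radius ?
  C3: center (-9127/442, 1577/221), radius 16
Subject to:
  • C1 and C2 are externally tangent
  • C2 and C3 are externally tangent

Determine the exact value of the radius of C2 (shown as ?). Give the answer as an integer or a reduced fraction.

1. [ext C1·C2]  r_C2² + 5r_C2 − 24 = 0  ⇒  r_C2 = 3 (r>0 drops 1)
2. [ext C2·C3]  r_C2² + 32r_C2 − 105 = 0  ⇒  r_C2 = 3 (r>0 drops 1)

3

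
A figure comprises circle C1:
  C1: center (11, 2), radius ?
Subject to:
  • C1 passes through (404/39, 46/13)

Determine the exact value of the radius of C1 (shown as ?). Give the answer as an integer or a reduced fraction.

1. [C1∋P]  r_C1² − 25/9 = 0  ⇒  r_C1 = 5/3 (r>0 drops 1)

5/3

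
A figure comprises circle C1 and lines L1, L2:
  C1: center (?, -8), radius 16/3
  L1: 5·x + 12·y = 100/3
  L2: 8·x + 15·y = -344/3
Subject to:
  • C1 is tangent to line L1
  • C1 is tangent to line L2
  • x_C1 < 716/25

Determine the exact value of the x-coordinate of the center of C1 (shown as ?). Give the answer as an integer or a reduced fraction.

1. [C1‖L1]  x_C1² − (776/15)x_C1 + 2384/5 = 0  ⇒  x_C1 = 12 or 596/15
2. [C1‖L2]  x_C1² − (4/3)x_C1 − 128 = 0  ⇒  x_C1 = -32/3 or 12

12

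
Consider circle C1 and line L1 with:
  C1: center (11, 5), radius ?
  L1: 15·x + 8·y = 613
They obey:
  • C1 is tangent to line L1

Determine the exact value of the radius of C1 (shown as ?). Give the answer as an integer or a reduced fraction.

24

1. [C1‖L1]  r_C1² − 576 = 0  ⇒  r_C1 = 24 (r>0 drops 1)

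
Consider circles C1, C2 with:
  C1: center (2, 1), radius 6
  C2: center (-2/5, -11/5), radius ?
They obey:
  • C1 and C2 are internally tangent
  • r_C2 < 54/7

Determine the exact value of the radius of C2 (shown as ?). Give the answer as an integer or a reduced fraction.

1. [int C1,C2]  r_C2² − 12r_C2 + 20 = 0  ⇒  r_C2 = 2 or 10
2. given r_C2 < 54/7: keep 2

2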